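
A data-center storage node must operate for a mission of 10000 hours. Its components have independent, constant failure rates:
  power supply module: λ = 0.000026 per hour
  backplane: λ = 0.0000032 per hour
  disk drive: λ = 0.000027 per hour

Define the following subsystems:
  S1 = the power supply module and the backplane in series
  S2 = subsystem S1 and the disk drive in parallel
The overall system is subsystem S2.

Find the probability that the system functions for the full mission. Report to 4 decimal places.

R(power supply module) = exp(−0.000026 × 10000) = 0.771052
R(backplane) = exp(−0.0000032 × 10000) = 0.968507
R(disk drive) = exp(−0.000027 × 10000) = 0.763379
Series (power supply module and backplane): 0.771052 × 0.968507 = 0.746769
Parallel ([0.746769] and disk drive): 1 − (1 − 0.746769)(1 − 0.763379) = 0.9401

0.9401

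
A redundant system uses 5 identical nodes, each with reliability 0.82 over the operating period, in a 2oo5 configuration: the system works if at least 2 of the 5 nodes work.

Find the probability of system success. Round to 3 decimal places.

0.996

R = Σ_{i=2}^{5} C(5,i) p^i (1−p)^{5−i} with p = 0.82
C(5,2)·0.82^2·0.18^3 = 0.03921
C(5,3)·0.82^3·0.18^2 = 0.17864
C(5,4)·0.82^4·0.18^1 = 0.40691
C(5,5)·0.82^5·0.18^0 = 0.37074
Sum = 0.996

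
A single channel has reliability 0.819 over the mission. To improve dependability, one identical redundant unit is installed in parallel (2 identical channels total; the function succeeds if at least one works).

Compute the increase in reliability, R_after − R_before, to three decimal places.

0.148

R_before = 0.819
R_after = 1 − (1 − 0.819)^2 = 0.967
ΔR = 0.967 − 0.819 = 0.148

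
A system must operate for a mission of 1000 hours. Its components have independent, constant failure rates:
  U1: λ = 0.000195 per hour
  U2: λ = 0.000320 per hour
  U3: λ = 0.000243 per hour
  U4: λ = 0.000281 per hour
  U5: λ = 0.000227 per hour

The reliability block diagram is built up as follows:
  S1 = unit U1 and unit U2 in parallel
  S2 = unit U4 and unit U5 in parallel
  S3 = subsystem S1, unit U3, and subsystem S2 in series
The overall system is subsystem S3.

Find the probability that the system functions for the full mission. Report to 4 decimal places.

R(U1) = exp(−0.000195 × 1000) = 0.822835
R(U2) = exp(−0.000320 × 1000) = 0.726149
R(U3) = exp(−0.000243 × 1000) = 0.784272
R(U4) = exp(−0.000281 × 1000) = 0.755028
R(U5) = exp(−0.000227 × 1000) = 0.796921
Parallel (U1 and U2): 1 − (1 − 0.822835)(1 − 0.726149) = 0.951483
Parallel (U4 and U5): 1 − (1 − 0.755028)(1 − 0.796921) = 0.950251
Series ([0.951483], U3, and [0.950251]): 0.951483 × 0.784272 × 0.950251 = 0.7091

0.7091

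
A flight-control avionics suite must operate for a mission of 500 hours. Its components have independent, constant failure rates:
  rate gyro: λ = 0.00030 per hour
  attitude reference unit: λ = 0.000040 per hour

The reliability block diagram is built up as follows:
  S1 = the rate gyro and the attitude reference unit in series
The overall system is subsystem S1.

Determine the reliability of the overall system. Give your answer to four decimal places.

0.8437

R(rate gyro) = exp(−0.00030 × 500) = 0.860708
R(attitude reference unit) = exp(−0.000040 × 500) = 0.980199
Series (rate gyro and attitude reference unit): 0.860708 × 0.980199 = 0.8437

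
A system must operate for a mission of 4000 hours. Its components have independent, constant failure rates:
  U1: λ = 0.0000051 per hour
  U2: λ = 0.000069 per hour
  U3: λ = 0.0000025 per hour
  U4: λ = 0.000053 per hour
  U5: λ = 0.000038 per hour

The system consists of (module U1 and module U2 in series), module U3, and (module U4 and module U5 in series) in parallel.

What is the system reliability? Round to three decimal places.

0.999

R(U1) = exp(−0.0000051 × 4000) = 0.97981
R(U2) = exp(−0.000069 × 4000) = 0.75881
R(U3) = exp(−0.0000025 × 4000) = 0.99005
R(U4) = exp(−0.000053 × 4000) = 0.80896
R(U5) = exp(−0.000038 × 4000) = 0.85899
Series (U1 and U2): 0.97981 × 0.75881 = 0.74349
Series (U4 and U5): 0.80896 × 0.85899 = 0.69489
Parallel ([0.74349], U3, and [0.69489]): 1 − (1 − 0.74349)(1 − 0.99005)(1 − 0.69489) = 0.999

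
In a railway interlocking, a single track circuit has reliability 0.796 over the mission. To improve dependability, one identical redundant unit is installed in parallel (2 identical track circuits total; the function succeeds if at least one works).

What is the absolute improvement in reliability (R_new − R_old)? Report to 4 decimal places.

0.1624

R_before = 0.796
R_after = 1 − (1 − 0.796)^2 = 0.9584
ΔR = 0.9584 − 0.796 = 0.1624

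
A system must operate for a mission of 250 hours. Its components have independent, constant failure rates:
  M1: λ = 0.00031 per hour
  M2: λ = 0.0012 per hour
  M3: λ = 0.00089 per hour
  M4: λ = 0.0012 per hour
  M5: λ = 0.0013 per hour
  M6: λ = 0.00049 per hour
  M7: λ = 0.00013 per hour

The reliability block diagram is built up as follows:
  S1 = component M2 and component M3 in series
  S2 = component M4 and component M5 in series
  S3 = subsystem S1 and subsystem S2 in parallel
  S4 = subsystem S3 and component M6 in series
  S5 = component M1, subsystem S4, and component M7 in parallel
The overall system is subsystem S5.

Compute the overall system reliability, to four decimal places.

R(M1) = exp(−0.00031 × 250) = 0.925427
R(M2) = exp(−0.0012 × 250) = 0.740818
R(M3) = exp(−0.00089 × 250) = 0.800515
R(M4) = exp(−0.0012 × 250) = 0.740818
R(M5) = exp(−0.0013 × 250) = 0.722527
R(M6) = exp(−0.00049 × 250) = 0.884706
R(M7) = exp(−0.00013 × 250) = 0.968022
Series (M2 and M3): 0.740818 × 0.800515 = 0.593036
Series (M4 and M5): 0.740818 × 0.722527 = 0.535261
Parallel ([0.593036] and [0.535261]): 1 − (1 − 0.593036)(1 − 0.535261) = 0.810868
Series ([0.810868] and M6): 0.810868 × 0.884706 = 0.717380
Parallel (M1, [0.717380], and M7): 1 − (1 − 0.925427)(1 − 0.717380)(1 − 0.968022) = 0.9993

0.9993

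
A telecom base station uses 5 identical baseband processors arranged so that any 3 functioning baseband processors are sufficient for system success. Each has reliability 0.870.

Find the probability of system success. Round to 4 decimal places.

R = Σ_{i=3}^{5} C(5,i) p^i (1−p)^{5−i} with p = 0.870
C(5,3)·0.870^3·0.130^2 = 0.111287
C(5,4)·0.870^4·0.130^1 = 0.372383
C(5,5)·0.870^5·0.130^0 = 0.498421
Sum = 0.9821

0.9821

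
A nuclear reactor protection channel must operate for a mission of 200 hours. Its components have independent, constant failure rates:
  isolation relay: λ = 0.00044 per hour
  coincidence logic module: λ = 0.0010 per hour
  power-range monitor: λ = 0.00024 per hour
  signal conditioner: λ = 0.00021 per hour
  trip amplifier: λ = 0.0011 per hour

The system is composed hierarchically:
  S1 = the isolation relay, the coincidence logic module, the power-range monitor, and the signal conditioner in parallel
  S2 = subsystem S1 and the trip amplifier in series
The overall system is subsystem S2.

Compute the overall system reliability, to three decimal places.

0.802

R(isolation relay) = exp(−0.00044 × 200) = 0.91576
R(coincidence logic module) = exp(−0.0010 × 200) = 0.81873
R(power-range monitor) = exp(−0.00024 × 200) = 0.95313
R(signal conditioner) = exp(−0.00021 × 200) = 0.95887
R(trip amplifier) = exp(−0.0011 × 200) = 0.80252
Parallel (isolation relay, coincidence logic module, power-range monitor, and signal conditioner): 1 − (1 − 0.91576)(1 − 0.81873)(1 − 0.95313)(1 − 0.95887) = 0.99997
Series ([0.99997] and trip amplifier): 0.99997 × 0.80252 = 0.802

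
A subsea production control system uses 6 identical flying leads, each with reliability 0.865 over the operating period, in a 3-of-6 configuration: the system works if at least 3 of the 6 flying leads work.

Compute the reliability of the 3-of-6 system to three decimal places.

0.996

R = Σ_{i=3}^{6} C(6,i) p^i (1−p)^{6−i} with p = 0.865
C(6,3)·0.865^3·0.135^3 = 0.03185
C(6,4)·0.865^4·0.135^2 = 0.15305
C(6,5)·0.865^5·0.135^1 = 0.39225
C(6,6)·0.865^6·0.135^0 = 0.41889
Sum = 0.996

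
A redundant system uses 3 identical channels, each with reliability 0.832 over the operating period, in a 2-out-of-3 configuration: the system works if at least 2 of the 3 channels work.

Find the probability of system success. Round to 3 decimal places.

0.925

R = Σ_{i=2}^{3} C(3,i) p^i (1−p)^{3−i} with p = 0.832
C(3,2)·0.832^2·0.168^1 = 0.34888
C(3,3)·0.832^3·0.168^0 = 0.57593
Sum = 0.925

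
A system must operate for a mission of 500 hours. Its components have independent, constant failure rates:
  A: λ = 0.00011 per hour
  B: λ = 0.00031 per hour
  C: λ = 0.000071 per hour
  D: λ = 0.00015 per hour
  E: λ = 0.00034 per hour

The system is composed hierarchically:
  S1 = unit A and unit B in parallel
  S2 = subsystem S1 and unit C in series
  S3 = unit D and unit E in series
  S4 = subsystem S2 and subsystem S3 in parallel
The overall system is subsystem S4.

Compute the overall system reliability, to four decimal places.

0.9908

R(A) = exp(−0.00011 × 500) = 0.946485
R(B) = exp(−0.00031 × 500) = 0.856415
R(C) = exp(−0.000071 × 500) = 0.965123
R(D) = exp(−0.00015 × 500) = 0.927743
R(E) = exp(−0.00034 × 500) = 0.843665
Parallel (A and B): 1 − (1 − 0.946485)(1 − 0.856415) = 0.992316
Series ([0.992316] and C): 0.992316 × 0.965123 = 0.957707
Series (D and E): 0.927743 × 0.843665 = 0.782704
Parallel ([0.957707] and [0.782704]): 1 − (1 − 0.957707)(1 − 0.782704) = 0.9908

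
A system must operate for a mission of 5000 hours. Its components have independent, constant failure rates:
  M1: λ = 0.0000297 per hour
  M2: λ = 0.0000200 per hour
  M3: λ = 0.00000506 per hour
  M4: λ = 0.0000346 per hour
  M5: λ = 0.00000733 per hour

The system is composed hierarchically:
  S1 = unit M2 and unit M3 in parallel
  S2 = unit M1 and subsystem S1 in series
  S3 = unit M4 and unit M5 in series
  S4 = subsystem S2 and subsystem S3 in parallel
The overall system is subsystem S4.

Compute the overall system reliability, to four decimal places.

0.9735

R(M1) = exp(−0.0000297 × 5000) = 0.862000
R(M2) = exp(−0.0000200 × 5000) = 0.904837
R(M3) = exp(−0.00000506 × 5000) = 0.975017
R(M4) = exp(−0.0000346 × 5000) = 0.841138
R(M5) = exp(−0.00000733 × 5000) = 0.964013
Parallel (M2 and M3): 1 − (1 − 0.904837)(1 − 0.975017) = 0.997623
Series (M1 and [0.997623]): 0.862000 × 0.997623 = 0.859951
Series (M4 and M5): 0.841138 × 0.964013 = 0.810868
Parallel ([0.859951] and [0.810868]): 1 − (1 − 0.859951)(1 − 0.810868) = 0.9735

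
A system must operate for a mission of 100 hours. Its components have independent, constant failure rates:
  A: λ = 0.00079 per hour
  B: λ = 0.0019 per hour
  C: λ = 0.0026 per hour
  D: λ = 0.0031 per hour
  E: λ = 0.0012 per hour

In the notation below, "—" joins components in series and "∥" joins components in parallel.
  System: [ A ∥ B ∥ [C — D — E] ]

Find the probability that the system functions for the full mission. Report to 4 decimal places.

0.9934

R(A) = exp(−0.00079 × 100) = 0.924040
R(B) = exp(−0.0019 × 100) = 0.826959
R(C) = exp(−0.0026 × 100) = 0.771052
R(D) = exp(−0.0031 × 100) = 0.733447
R(E) = exp(−0.0012 × 100) = 0.886920
Series (C, D, and E): 0.771052 × 0.733447 × 0.886920 = 0.501576
Parallel (A, B, and [0.501576]): 1 − (1 − 0.924040)(1 − 0.826959)(1 − 0.501576) = 0.9934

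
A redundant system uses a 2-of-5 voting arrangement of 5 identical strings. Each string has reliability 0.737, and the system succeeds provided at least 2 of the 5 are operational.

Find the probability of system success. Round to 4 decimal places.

0.9811

R = Σ_{i=2}^{5} C(5,i) p^i (1−p)^{5−i} with p = 0.737
C(5,2)·0.737^2·0.263^3 = 0.098810
C(5,3)·0.737^3·0.263^2 = 0.276894
C(5,4)·0.737^4·0.263^1 = 0.387968
C(5,5)·0.737^5·0.263^0 = 0.217439
Sum = 0.9811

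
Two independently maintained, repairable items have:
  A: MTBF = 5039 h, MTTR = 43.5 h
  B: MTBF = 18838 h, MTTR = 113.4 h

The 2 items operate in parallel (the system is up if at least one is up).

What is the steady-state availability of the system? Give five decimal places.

A(A) = MTBF/(MTBF+MTTR) = 5039/(5039+43.5) = 0.991441
A(B) = MTBF/(MTBF+MTTR) = 18838/(18838+113.4) = 0.994016
Parallel availability: 1 − (1 − 0.991441)(1 − 0.994016) = 0.99995

0.99995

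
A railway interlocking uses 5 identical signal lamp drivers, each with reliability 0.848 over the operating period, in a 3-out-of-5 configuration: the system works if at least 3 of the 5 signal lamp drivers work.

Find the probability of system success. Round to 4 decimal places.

R = Σ_{i=3}^{5} C(5,i) p^i (1−p)^{5−i} with p = 0.848
C(5,3)·0.848^3·0.152^2 = 0.140888
C(5,4)·0.848^4·0.152^1 = 0.393004
C(5,5)·0.848^5·0.152^0 = 0.438510
Sum = 0.9724

0.9724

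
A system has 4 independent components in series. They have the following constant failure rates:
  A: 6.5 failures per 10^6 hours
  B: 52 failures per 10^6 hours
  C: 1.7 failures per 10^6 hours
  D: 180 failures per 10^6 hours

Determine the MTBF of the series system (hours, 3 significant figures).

Series of exponential components: λ_sys = Σ λ_i
λ_sys = 0.0000065 + 0.000052 + 0.0000017 + 0.00018 = 2.4020e-04 /h
MTBF = 1 / λ_sys = 4160 h

4160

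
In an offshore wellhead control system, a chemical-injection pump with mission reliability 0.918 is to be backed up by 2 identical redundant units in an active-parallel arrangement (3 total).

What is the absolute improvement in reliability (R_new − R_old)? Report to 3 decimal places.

R_before = 0.918
R_after = 1 − (1 − 0.918)^3 = 0.999
ΔR = 0.999 − 0.918 = 0.081

0.081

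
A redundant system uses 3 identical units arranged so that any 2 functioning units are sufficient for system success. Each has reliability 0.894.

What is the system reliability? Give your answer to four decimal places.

0.9687

R = Σ_{i=2}^{3} C(3,i) p^i (1−p)^{3−i} with p = 0.894
C(3,2)·0.894^2·0.106^1 = 0.254157
C(3,3)·0.894^3·0.106^0 = 0.714517
Sum = 0.9687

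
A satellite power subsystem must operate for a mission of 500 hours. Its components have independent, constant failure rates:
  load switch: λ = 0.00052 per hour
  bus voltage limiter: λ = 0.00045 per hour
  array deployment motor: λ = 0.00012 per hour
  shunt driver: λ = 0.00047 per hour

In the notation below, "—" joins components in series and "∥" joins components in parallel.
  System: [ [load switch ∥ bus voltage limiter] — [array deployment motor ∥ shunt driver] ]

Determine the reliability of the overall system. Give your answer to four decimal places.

0.9422

R(load switch) = exp(−0.00052 × 500) = 0.771052
R(bus voltage limiter) = exp(−0.00045 × 500) = 0.798516
R(array deployment motor) = exp(−0.00012 × 500) = 0.941765
R(shunt driver) = exp(−0.00047 × 500) = 0.790571
Parallel (load switch and bus voltage limiter): 1 − (1 − 0.771052)(1 − 0.798516) = 0.953871
Parallel (array deployment motor and shunt driver): 1 − (1 − 0.941765)(1 − 0.790571) = 0.987804
Series ([0.953871] and [0.987804]): 0.953871 × 0.987804 = 0.9422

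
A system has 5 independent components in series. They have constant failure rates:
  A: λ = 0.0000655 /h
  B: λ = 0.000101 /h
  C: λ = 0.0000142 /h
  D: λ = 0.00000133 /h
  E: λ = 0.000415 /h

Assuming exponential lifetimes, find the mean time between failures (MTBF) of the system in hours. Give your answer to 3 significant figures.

1670

Series of exponential components: λ_sys = Σ λ_i
λ_sys = 0.0000655 + 0.000101 + 0.0000142 + 0.00000133 + 0.000415 = 5.9703e-04 /h
MTBF = 1 / λ_sys = 1670 h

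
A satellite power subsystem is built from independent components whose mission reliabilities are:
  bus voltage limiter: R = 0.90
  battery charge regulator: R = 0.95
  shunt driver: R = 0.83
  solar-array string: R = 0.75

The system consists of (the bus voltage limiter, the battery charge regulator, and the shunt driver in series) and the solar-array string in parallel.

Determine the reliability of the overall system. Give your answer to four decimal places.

0.9274

Series (bus voltage limiter, battery charge regulator, and shunt driver): 0.900000 × 0.950000 × 0.830000 = 0.709650
Parallel ([0.709650] and solar-array string): 1 − (1 − 0.709650)(1 − 0.750000) = 0.9274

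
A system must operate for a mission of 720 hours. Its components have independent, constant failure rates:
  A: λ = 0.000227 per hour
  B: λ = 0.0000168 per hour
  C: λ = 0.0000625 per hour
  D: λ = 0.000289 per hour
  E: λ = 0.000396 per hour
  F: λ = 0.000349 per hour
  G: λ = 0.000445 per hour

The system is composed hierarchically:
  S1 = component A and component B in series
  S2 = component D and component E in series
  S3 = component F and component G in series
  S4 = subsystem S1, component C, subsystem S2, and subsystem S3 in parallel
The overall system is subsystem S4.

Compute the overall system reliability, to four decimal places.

0.9988

R(A) = exp(−0.000227 × 720) = 0.849217
R(B) = exp(−0.0000168 × 720) = 0.987977
R(C) = exp(−0.0000625 × 720) = 0.955997
R(D) = exp(−0.000289 × 720) = 0.812142
R(E) = exp(−0.000396 × 720) = 0.751924
R(F) = exp(−0.000349 × 720) = 0.777805
R(G) = exp(−0.000445 × 720) = 0.725859
Series (A and B): 0.849217 × 0.987977 = 0.839007
Series (D and E): 0.812142 × 0.751924 = 0.610669
Series (F and G): 0.777805 × 0.725859 = 0.564577
Parallel ([0.839007], C, [0.610669], and [0.564577]): 1 − (1 − 0.839007)(1 − 0.955997)(1 − 0.610669)(1 − 0.564577) = 0.9988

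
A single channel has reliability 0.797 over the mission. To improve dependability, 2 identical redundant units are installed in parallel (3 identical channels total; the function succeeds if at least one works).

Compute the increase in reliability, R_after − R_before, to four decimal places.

R_before = 0.797
R_after = 1 − (1 − 0.797)^3 = 0.9916
ΔR = 0.9916 − 0.797 = 0.1946

0.1946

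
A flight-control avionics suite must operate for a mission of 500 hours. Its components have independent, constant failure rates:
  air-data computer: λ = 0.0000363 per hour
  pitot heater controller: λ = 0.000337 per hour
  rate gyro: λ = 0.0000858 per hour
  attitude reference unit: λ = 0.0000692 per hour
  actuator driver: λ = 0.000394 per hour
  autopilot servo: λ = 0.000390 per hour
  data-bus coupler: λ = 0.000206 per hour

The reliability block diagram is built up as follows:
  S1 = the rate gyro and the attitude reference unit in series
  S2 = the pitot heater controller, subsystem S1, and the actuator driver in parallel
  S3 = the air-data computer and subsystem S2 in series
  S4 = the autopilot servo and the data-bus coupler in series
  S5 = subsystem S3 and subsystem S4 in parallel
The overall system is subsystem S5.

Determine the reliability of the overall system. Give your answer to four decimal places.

R(air-data computer) = exp(−0.0000363 × 500) = 0.982014
R(pitot heater controller) = exp(−0.000337 × 500) = 0.844931
R(rate gyro) = exp(−0.0000858 × 500) = 0.958007
R(attitude reference unit) = exp(−0.0000692 × 500) = 0.965992
R(actuator driver) = exp(−0.000394 × 500) = 0.821191
R(autopilot servo) = exp(−0.000390 × 500) = 0.822835
R(data-bus coupler) = exp(−0.000206 × 500) = 0.902127
Series (rate gyro and attitude reference unit): 0.958007 × 0.965992 = 0.925427
Parallel (pitot heater controller, [0.925427], and actuator driver): 1 − (1 − 0.844931)(1 − 0.925427)(1 − 0.821191) = 0.997932
Series (air-data computer and [0.997932]): 0.982014 × 0.997932 = 0.979983
Series (autopilot servo and data-bus coupler): 0.822835 × 0.902127 = 0.742302
Parallel ([0.979983] and [0.742302]): 1 − (1 − 0.979983)(1 − 0.742302) = 0.9948

0.9948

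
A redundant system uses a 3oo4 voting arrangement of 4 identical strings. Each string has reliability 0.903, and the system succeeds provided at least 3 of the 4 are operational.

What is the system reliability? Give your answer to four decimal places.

0.9506

R = Σ_{i=3}^{4} C(4,i) p^i (1−p)^{4−i} with p = 0.903
C(4,3)·0.903^3·0.097^1 = 0.285690
C(4,4)·0.903^4·0.097^0 = 0.664892
Sum = 0.9506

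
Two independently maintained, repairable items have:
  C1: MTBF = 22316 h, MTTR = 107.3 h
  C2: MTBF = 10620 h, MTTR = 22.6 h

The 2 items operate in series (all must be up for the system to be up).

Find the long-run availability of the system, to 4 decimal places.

0.9931

A(C1) = MTBF/(MTBF+MTTR) = 22316/(22316+107.3) = 0.995215
A(C2) = MTBF/(MTBF+MTTR) = 10620/(10620+22.6) = 0.997876
Series availability: 0.995215 × 0.997876 = 0.9931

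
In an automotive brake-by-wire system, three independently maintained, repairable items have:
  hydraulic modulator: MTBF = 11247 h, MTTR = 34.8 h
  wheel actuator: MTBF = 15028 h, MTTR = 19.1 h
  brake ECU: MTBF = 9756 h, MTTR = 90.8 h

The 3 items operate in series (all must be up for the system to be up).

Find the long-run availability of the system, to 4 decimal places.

A(hydraulic modulator) = MTBF/(MTBF+MTTR) = 11247/(11247+34.8) = 0.996915
A(wheel actuator) = MTBF/(MTBF+MTTR) = 15028/(15028+19.1) = 0.998731
A(brake ECU) = MTBF/(MTBF+MTTR) = 9756/(9756+90.8) = 0.990779
Series availability: 0.996915 × 0.998731 × 0.990779 = 0.9865

0.9865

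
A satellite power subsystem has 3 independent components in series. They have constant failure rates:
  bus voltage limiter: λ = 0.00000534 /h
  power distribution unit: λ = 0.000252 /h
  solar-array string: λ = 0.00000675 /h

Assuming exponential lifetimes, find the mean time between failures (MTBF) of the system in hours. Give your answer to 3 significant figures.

Series of exponential components: λ_sys = Σ λ_i
λ_sys = 0.00000534 + 0.000252 + 0.00000675 = 2.6409e-04 /h
MTBF = 1 / λ_sys = 3790 h

3790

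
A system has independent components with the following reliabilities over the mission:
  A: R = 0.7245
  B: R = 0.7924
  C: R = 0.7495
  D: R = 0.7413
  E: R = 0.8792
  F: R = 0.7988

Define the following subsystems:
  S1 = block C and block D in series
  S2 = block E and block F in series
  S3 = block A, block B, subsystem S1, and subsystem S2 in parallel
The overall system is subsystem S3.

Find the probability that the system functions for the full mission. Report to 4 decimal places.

Series (C and D): 0.749500 × 0.741300 = 0.555604
Series (E and F): 0.879200 × 0.798800 = 0.702305
Parallel (A, B, [0.555604], and [0.702305]): 1 − (1 − 0.724500)(1 − 0.792400)(1 − 0.555604)(1 − 0.702305) = 0.9924

0.9924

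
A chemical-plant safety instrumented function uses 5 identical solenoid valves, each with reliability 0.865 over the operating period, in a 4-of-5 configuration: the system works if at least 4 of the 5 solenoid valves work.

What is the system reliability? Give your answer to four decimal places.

0.8622

R = Σ_{i=4}^{5} C(5,i) p^i (1−p)^{5−i} with p = 0.865
C(5,4)·0.865^4·0.135^1 = 0.377892
C(5,5)·0.865^5·0.135^0 = 0.484262
Sum = 0.8622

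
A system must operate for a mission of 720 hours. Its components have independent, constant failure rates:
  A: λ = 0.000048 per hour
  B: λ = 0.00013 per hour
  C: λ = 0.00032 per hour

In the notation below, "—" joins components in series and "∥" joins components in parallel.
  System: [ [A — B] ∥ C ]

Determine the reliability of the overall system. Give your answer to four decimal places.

R(A) = exp(−0.000048 × 720) = 0.966030
R(B) = exp(−0.00013 × 720) = 0.910647
R(C) = exp(−0.00032 × 720) = 0.794216
Series (A and B): 0.966030 × 0.910647 = 0.879712
Parallel ([0.879712] and C): 1 − (1 − 0.879712)(1 − 0.794216) = 0.9752

0.9752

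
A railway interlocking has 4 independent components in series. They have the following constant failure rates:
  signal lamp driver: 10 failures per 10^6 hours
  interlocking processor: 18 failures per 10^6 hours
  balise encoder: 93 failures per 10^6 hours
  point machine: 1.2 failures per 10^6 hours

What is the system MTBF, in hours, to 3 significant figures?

8180

Series of exponential components: λ_sys = Σ λ_i
λ_sys = 0.000010 + 0.000018 + 0.000093 + 0.0000012 = 1.2220e-04 /h
MTBF = 1 / λ_sys = 8180 h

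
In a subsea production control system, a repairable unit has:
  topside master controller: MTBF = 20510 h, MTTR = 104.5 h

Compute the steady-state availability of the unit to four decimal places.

A(topside master controller) = MTBF/(MTBF+MTTR) = 20510/(20510+104.5) = 0.9949

0.9949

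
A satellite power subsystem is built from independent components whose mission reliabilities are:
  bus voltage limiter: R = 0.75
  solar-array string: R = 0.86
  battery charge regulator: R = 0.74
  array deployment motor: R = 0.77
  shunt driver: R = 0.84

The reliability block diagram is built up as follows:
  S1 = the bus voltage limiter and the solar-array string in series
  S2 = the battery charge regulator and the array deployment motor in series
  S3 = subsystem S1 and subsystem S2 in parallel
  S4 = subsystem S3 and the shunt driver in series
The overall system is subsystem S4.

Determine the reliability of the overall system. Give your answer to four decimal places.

0.7117

Series (bus voltage limiter and solar-array string): 0.750000 × 0.860000 = 0.645000
Series (battery charge regulator and array deployment motor): 0.740000 × 0.770000 = 0.569800
Parallel ([0.645000] and [0.569800]): 1 − (1 − 0.645000)(1 − 0.569800) = 0.847279
Series ([0.847279] and shunt driver): 0.847279 × 0.840000 = 0.7117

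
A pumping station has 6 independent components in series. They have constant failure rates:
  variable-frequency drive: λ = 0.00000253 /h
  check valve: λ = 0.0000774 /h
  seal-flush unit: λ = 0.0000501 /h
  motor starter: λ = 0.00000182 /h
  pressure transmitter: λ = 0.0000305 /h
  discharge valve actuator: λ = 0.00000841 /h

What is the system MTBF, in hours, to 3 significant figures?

Series of exponential components: λ_sys = Σ λ_i
λ_sys = 0.00000253 + 0.0000774 + 0.0000501 + 0.00000182 + 0.0000305 + 0.00000841 = 1.7076e-04 /h
MTBF = 1 / λ_sys = 5860 h

5860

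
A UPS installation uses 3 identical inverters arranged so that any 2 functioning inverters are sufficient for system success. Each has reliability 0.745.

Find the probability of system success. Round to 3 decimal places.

0.838

R = Σ_{i=2}^{3} C(3,i) p^i (1−p)^{3−i} with p = 0.745
C(3,2)·0.745^2·0.255^1 = 0.42459
C(3,3)·0.745^3·0.255^0 = 0.41349
Sum = 0.838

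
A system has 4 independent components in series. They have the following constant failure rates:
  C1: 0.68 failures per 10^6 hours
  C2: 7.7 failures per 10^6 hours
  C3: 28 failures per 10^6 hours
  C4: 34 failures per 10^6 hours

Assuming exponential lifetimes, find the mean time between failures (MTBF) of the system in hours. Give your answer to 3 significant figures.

Series of exponential components: λ_sys = Σ λ_i
λ_sys = 0.00000068 + 0.0000077 + 0.000028 + 0.000034 = 7.0380e-05 /h
MTBF = 1 / λ_sys = 14200 h

14200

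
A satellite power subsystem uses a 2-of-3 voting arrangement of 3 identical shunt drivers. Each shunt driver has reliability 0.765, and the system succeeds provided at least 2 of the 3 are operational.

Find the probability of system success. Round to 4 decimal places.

R = Σ_{i=2}^{3} C(3,i) p^i (1−p)^{3−i} with p = 0.765
C(3,2)·0.765^2·0.235^1 = 0.412584
C(3,3)·0.765^3·0.235^0 = 0.447697
Sum = 0.8603

0.8603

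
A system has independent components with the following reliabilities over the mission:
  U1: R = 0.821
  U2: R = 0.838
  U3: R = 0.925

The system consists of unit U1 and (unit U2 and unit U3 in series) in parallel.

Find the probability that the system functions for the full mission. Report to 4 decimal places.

0.9598

Series (U2 and U3): 0.838000 × 0.925000 = 0.775150
Parallel (U1 and [0.775150]): 1 − (1 − 0.821000)(1 − 0.775150) = 0.9598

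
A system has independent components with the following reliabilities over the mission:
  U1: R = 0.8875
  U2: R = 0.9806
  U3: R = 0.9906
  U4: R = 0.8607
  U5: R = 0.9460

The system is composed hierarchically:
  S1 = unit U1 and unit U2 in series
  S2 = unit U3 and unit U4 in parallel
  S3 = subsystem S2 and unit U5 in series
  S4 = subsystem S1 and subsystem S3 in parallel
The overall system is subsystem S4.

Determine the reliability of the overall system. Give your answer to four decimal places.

0.9928

Series (U1 and U2): 0.887500 × 0.980600 = 0.870283
Parallel (U3 and U4): 1 − (1 − 0.990600)(1 − 0.860700) = 0.998691
Series ([0.998691] and U5): 0.998691 × 0.946000 = 0.944762
Parallel ([0.870283] and [0.944762]): 1 − (1 − 0.870283)(1 − 0.944762) = 0.9928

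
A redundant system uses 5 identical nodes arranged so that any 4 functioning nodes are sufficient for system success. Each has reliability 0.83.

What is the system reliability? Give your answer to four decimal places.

0.7973

R = Σ_{i=4}^{5} C(5,i) p^i (1−p)^{5−i} with p = 0.83
C(5,4)·0.83^4·0.17^1 = 0.403396
C(5,5)·0.83^5·0.17^0 = 0.393904
Sum = 0.7973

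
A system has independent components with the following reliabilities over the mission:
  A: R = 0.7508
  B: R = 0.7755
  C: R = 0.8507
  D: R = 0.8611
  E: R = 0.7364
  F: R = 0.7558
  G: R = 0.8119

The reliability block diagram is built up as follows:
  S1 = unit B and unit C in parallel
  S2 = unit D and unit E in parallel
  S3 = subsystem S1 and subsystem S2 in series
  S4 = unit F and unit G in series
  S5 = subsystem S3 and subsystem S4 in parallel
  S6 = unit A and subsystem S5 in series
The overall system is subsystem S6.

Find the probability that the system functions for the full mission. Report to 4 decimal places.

Parallel (B and C): 1 − (1 − 0.775500)(1 − 0.850700) = 0.966482
Parallel (D and E): 1 − (1 − 0.861100)(1 − 0.736400) = 0.963386
Series ([0.966482] and [0.963386]): 0.966482 × 0.963386 = 0.931095
Series (F and G): 0.755800 × 0.811900 = 0.613634
Parallel ([0.931095] and [0.613634]): 1 − (1 − 0.931095)(1 − 0.613634) = 0.973377
Series (A and [0.973377]): 0.750800 × 0.973377 = 0.7308

0.7308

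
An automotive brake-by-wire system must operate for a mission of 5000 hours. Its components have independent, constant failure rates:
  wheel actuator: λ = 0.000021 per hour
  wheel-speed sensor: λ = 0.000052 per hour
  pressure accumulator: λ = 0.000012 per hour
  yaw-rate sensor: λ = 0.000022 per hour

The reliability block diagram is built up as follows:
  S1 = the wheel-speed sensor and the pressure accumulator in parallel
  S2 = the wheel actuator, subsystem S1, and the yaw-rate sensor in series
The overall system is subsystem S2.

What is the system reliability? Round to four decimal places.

0.7958

R(wheel actuator) = exp(−0.000021 × 5000) = 0.900325
R(wheel-speed sensor) = exp(−0.000052 × 5000) = 0.771052
R(pressure accumulator) = exp(−0.000012 × 5000) = 0.941765
R(yaw-rate sensor) = exp(−0.000022 × 5000) = 0.895834
Parallel (wheel-speed sensor and pressure accumulator): 1 − (1 − 0.771052)(1 − 0.941765) = 0.986667
Series (wheel actuator, [0.986667], and yaw-rate sensor): 0.900325 × 0.986667 × 0.895834 = 0.7958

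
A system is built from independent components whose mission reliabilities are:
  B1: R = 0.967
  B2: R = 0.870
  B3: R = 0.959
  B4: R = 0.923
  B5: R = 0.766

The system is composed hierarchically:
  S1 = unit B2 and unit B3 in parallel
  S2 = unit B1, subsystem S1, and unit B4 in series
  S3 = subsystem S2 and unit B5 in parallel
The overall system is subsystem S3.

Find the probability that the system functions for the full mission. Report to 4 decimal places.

Parallel (B2 and B3): 1 − (1 − 0.870000)(1 − 0.959000) = 0.994670
Series (B1, [0.994670], and B4): 0.967000 × 0.994670 × 0.923000 = 0.887784
Parallel ([0.887784] and B5): 1 − (1 − 0.887784)(1 − 0.766000) = 0.9737

0.9737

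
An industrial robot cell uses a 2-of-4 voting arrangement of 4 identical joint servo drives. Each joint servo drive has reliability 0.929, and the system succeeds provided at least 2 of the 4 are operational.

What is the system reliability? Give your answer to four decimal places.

R = Σ_{i=2}^{4} C(4,i) p^i (1−p)^{4−i} with p = 0.929
C(4,2)·0.929^2·0.071^2 = 0.026104
C(4,3)·0.929^3·0.071^1 = 0.227701
C(4,4)·0.929^4·0.071^0 = 0.744840
Sum = 0.9986

0.9986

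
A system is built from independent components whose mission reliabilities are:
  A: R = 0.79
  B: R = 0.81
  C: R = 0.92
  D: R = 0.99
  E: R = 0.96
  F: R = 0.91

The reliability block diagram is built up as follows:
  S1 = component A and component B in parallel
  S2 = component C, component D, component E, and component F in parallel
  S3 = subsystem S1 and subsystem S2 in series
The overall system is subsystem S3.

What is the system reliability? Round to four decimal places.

0.9601

Parallel (A and B): 1 − (1 − 0.790000)(1 − 0.810000) = 0.960100
Parallel (C, D, E, and F): 1 − (1 − 0.920000)(1 − 0.990000)(1 − 0.960000)(1 − 0.910000) = 0.999997
Series ([0.960100] and [0.999997]): 0.960100 × 0.999997 = 0.9601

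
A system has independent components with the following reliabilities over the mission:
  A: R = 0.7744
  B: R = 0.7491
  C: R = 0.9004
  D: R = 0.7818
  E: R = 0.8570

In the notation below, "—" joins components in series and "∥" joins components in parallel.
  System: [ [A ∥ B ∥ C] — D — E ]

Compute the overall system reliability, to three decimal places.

Parallel (A, B, and C): 1 − (1 − 0.77440)(1 − 0.74910)(1 − 0.90040) = 0.99436
Series ([0.99436], D, and E): 0.99436 × 0.78180 × 0.85700 = 0.666

0.666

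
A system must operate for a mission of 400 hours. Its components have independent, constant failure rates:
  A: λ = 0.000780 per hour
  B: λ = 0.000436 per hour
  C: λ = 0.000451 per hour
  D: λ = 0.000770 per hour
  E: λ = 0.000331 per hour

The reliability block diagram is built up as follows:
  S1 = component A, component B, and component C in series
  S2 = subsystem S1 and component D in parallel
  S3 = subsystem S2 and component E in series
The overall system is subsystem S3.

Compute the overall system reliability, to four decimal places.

0.7630

R(A) = exp(−0.000780 × 400) = 0.731982
R(B) = exp(−0.000436 × 400) = 0.839961
R(C) = exp(−0.000451 × 400) = 0.834936
R(D) = exp(−0.000770 × 400) = 0.734915
R(E) = exp(−0.000331 × 400) = 0.875991
Series (A, B, and C): 0.731982 × 0.839961 × 0.834936 = 0.513349
Parallel ([0.513349] and D): 1 − (1 − 0.513349)(1 − 0.734915) = 0.870996
Series ([0.870996] and E): 0.870996 × 0.875991 = 0.7630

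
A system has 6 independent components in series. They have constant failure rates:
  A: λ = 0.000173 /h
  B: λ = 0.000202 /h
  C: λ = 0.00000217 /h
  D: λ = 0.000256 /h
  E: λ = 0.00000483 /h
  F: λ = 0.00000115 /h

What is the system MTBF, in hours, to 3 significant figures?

Series of exponential components: λ_sys = Σ λ_i
λ_sys = 0.000173 + 0.000202 + 0.00000217 + 0.000256 + 0.00000483 + 0.00000115 = 6.3915e-04 /h
MTBF = 1 / λ_sys = 1560 h

1560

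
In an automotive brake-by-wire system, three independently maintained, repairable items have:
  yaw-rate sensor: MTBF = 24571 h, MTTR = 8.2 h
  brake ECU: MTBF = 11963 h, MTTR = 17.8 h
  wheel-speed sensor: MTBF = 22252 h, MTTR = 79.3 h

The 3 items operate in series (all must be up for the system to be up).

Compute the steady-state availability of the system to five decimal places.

A(yaw-rate sensor) = MTBF/(MTBF+MTTR) = 24571/(24571+8.2) = 0.999666
A(brake ECU) = MTBF/(MTBF+MTTR) = 11963/(11963+17.8) = 0.998514
A(wheel-speed sensor) = MTBF/(MTBF+MTTR) = 22252/(22252+79.3) = 0.996449
Series availability: 0.999666 × 0.998514 × 0.996449 = 0.99464

0.99464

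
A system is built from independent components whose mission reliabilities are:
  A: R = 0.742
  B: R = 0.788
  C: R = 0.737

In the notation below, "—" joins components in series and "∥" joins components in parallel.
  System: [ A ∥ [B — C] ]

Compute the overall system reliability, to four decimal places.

Series (B and C): 0.788000 × 0.737000 = 0.580756
Parallel (A and [0.580756]): 1 − (1 − 0.742000)(1 − 0.580756) = 0.8918

0.8918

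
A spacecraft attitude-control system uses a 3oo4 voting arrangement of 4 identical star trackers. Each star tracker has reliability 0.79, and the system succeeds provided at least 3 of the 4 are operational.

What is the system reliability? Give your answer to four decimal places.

R = Σ_{i=3}^{4} C(4,i) p^i (1−p)^{4−i} with p = 0.79
C(4,3)·0.79^3·0.21^1 = 0.414153
C(4,4)·0.79^4·0.21^0 = 0.389501
Sum = 0.8037

0.8037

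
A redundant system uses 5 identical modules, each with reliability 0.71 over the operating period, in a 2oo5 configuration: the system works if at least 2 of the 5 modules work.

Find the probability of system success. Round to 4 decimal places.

0.9728

R = Σ_{i=2}^{5} C(5,i) p^i (1−p)^{5−i} with p = 0.71
C(5,2)·0.71^2·0.29^3 = 0.122945
C(5,3)·0.71^3·0.29^2 = 0.301003
C(5,4)·0.71^4·0.29^1 = 0.368469
C(5,5)·0.71^5·0.29^0 = 0.180423
Sum = 0.9728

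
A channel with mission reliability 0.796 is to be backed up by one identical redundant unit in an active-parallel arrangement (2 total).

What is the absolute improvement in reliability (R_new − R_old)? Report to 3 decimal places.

R_before = 0.796
R_after = 1 − (1 − 0.796)^2 = 0.958
ΔR = 0.958 − 0.796 = 0.162

0.162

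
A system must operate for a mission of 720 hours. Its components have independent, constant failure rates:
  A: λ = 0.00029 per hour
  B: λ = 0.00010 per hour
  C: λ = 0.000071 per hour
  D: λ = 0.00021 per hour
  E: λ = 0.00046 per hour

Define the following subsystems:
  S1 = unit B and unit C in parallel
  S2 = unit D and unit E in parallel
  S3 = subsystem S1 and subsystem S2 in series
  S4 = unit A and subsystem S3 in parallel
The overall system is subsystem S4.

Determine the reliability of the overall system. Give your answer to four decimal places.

R(A) = exp(−0.00029 × 720) = 0.811558
R(B) = exp(−0.00010 × 720) = 0.930531
R(C) = exp(−0.000071 × 720) = 0.950165
R(D) = exp(−0.00021 × 720) = 0.859676
R(E) = exp(−0.00046 × 720) = 0.718062
Parallel (B and C): 1 − (1 − 0.930531)(1 − 0.950165) = 0.996538
Parallel (D and E): 1 − (1 − 0.859676)(1 − 0.718062) = 0.960437
Series ([0.996538] and [0.960437]): 0.996538 × 0.960437 = 0.957112
Parallel (A and [0.957112]): 1 − (1 − 0.811558)(1 − 0.957112) = 0.9919

0.9919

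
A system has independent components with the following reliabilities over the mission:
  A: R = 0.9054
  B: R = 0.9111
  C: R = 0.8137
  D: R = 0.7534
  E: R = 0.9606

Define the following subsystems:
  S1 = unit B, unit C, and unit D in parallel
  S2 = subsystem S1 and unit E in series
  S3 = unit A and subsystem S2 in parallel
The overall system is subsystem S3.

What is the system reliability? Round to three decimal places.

0.996

Parallel (B, C, and D): 1 − (1 − 0.91110)(1 − 0.81370)(1 − 0.75340) = 0.99592
Series ([0.99592] and E): 0.99592 × 0.96060 = 0.95668
Parallel (A and [0.95668]): 1 − (1 − 0.90540)(1 − 0.95668) = 0.996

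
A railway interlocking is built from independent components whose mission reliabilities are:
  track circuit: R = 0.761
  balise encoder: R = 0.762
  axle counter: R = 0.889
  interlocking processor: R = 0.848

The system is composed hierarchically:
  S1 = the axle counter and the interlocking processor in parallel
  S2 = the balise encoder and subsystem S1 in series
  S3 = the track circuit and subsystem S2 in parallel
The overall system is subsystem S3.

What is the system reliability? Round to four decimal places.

Parallel (axle counter and interlocking processor): 1 − (1 − 0.889000)(1 − 0.848000) = 0.983128
Series (balise encoder and [0.983128]): 0.762000 × 0.983128 = 0.749144
Parallel (track circuit and [0.749144]): 1 − (1 − 0.761000)(1 − 0.749144) = 0.9400

0.9400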